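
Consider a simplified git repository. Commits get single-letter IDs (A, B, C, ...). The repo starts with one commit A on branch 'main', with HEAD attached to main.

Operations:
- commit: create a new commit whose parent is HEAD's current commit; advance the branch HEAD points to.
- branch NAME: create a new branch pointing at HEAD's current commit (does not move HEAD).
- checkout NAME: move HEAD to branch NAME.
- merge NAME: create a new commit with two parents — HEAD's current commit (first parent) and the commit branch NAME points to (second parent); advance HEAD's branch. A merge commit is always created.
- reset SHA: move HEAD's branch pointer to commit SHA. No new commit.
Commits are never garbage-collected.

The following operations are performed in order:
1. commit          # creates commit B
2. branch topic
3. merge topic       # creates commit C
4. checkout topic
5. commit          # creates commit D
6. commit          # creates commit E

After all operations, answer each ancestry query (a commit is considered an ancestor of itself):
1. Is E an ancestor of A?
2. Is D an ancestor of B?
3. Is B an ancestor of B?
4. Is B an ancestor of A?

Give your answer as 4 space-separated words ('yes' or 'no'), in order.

Answer: no no yes no

Derivation:
After op 1 (commit): HEAD=main@B [main=B]
After op 2 (branch): HEAD=main@B [main=B topic=B]
After op 3 (merge): HEAD=main@C [main=C topic=B]
After op 4 (checkout): HEAD=topic@B [main=C topic=B]
After op 5 (commit): HEAD=topic@D [main=C topic=D]
After op 6 (commit): HEAD=topic@E [main=C topic=E]
ancestors(A) = {A}; E in? no
ancestors(B) = {A,B}; D in? no
ancestors(B) = {A,B}; B in? yes
ancestors(A) = {A}; B in? no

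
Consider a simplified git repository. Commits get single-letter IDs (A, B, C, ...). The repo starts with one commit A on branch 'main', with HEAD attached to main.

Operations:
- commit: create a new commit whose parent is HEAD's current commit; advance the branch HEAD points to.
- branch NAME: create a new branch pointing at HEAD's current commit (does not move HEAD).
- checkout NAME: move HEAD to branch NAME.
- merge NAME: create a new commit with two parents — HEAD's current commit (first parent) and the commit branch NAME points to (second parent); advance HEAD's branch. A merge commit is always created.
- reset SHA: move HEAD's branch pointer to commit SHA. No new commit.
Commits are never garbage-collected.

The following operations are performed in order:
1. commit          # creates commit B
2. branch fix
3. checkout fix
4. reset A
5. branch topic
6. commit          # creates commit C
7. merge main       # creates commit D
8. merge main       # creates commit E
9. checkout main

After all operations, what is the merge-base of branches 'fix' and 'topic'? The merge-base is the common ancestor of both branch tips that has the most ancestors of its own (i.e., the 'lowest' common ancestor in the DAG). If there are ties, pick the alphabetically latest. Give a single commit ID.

After op 1 (commit): HEAD=main@B [main=B]
After op 2 (branch): HEAD=main@B [fix=B main=B]
After op 3 (checkout): HEAD=fix@B [fix=B main=B]
After op 4 (reset): HEAD=fix@A [fix=A main=B]
After op 5 (branch): HEAD=fix@A [fix=A main=B topic=A]
After op 6 (commit): HEAD=fix@C [fix=C main=B topic=A]
After op 7 (merge): HEAD=fix@D [fix=D main=B topic=A]
After op 8 (merge): HEAD=fix@E [fix=E main=B topic=A]
After op 9 (checkout): HEAD=main@B [fix=E main=B topic=A]
ancestors(fix=E): ['A', 'B', 'C', 'D', 'E']
ancestors(topic=A): ['A']
common: ['A']

Answer: A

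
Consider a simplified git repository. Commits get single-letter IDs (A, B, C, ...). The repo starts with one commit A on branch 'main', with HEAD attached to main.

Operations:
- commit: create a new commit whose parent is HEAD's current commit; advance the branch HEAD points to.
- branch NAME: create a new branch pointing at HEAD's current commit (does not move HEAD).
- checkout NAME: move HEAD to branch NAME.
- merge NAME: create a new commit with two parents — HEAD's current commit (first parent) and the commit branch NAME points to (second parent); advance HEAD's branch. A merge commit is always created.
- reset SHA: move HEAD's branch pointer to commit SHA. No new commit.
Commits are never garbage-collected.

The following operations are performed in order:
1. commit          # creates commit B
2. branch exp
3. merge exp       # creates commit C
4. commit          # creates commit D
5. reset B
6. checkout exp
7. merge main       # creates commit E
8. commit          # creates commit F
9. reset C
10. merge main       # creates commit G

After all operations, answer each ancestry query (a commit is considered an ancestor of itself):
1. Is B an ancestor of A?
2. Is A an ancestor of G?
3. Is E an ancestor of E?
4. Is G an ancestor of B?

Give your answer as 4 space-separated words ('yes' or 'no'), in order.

Answer: no yes yes no

Derivation:
After op 1 (commit): HEAD=main@B [main=B]
After op 2 (branch): HEAD=main@B [exp=B main=B]
After op 3 (merge): HEAD=main@C [exp=B main=C]
After op 4 (commit): HEAD=main@D [exp=B main=D]
After op 5 (reset): HEAD=main@B [exp=B main=B]
After op 6 (checkout): HEAD=exp@B [exp=B main=B]
After op 7 (merge): HEAD=exp@E [exp=E main=B]
After op 8 (commit): HEAD=exp@F [exp=F main=B]
After op 9 (reset): HEAD=exp@C [exp=C main=B]
After op 10 (merge): HEAD=exp@G [exp=G main=B]
ancestors(A) = {A}; B in? no
ancestors(G) = {A,B,C,G}; A in? yes
ancestors(E) = {A,B,E}; E in? yes
ancestors(B) = {A,B}; G in? no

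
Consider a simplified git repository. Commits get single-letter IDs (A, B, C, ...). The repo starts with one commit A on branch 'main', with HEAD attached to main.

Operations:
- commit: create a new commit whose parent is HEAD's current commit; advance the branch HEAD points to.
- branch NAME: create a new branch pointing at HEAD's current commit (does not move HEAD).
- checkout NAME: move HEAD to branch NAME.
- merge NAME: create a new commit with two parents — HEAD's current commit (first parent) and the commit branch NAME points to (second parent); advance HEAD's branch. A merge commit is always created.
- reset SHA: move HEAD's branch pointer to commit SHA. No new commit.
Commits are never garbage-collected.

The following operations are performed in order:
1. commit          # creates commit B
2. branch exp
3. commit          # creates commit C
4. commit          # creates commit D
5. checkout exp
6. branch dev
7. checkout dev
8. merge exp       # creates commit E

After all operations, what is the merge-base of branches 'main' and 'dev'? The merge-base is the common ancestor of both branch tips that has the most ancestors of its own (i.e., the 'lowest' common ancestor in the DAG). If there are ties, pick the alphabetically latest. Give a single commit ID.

After op 1 (commit): HEAD=main@B [main=B]
After op 2 (branch): HEAD=main@B [exp=B main=B]
After op 3 (commit): HEAD=main@C [exp=B main=C]
After op 4 (commit): HEAD=main@D [exp=B main=D]
After op 5 (checkout): HEAD=exp@B [exp=B main=D]
After op 6 (branch): HEAD=exp@B [dev=B exp=B main=D]
After op 7 (checkout): HEAD=dev@B [dev=B exp=B main=D]
After op 8 (merge): HEAD=dev@E [dev=E exp=B main=D]
ancestors(main=D): ['A', 'B', 'C', 'D']
ancestors(dev=E): ['A', 'B', 'E']
common: ['A', 'B']

Answer: B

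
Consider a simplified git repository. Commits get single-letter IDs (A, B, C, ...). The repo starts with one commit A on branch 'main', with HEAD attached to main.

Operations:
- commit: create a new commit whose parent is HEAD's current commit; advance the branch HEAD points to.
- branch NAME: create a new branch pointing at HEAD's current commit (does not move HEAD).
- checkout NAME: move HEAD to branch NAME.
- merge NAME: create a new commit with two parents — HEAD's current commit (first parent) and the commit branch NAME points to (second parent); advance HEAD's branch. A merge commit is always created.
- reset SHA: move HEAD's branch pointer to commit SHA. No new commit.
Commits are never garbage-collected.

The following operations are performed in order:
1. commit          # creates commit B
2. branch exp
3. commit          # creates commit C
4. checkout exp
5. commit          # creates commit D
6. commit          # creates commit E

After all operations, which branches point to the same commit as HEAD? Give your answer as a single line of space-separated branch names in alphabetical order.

Answer: exp

Derivation:
After op 1 (commit): HEAD=main@B [main=B]
After op 2 (branch): HEAD=main@B [exp=B main=B]
After op 3 (commit): HEAD=main@C [exp=B main=C]
After op 4 (checkout): HEAD=exp@B [exp=B main=C]
After op 5 (commit): HEAD=exp@D [exp=D main=C]
After op 6 (commit): HEAD=exp@E [exp=E main=C]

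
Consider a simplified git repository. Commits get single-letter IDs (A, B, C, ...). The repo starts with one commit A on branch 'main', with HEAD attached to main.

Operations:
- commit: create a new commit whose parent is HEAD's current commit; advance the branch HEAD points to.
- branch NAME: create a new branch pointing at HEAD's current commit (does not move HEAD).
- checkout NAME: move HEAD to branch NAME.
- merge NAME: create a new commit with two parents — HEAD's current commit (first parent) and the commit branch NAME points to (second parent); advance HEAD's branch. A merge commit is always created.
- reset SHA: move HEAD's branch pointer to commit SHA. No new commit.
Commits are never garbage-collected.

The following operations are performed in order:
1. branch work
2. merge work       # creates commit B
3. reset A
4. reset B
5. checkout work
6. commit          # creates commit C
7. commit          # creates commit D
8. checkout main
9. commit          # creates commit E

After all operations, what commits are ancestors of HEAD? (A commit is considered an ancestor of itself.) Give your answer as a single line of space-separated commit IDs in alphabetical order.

After op 1 (branch): HEAD=main@A [main=A work=A]
After op 2 (merge): HEAD=main@B [main=B work=A]
After op 3 (reset): HEAD=main@A [main=A work=A]
After op 4 (reset): HEAD=main@B [main=B work=A]
After op 5 (checkout): HEAD=work@A [main=B work=A]
After op 6 (commit): HEAD=work@C [main=B work=C]
After op 7 (commit): HEAD=work@D [main=B work=D]
After op 8 (checkout): HEAD=main@B [main=B work=D]
After op 9 (commit): HEAD=main@E [main=E work=D]

Answer: A B E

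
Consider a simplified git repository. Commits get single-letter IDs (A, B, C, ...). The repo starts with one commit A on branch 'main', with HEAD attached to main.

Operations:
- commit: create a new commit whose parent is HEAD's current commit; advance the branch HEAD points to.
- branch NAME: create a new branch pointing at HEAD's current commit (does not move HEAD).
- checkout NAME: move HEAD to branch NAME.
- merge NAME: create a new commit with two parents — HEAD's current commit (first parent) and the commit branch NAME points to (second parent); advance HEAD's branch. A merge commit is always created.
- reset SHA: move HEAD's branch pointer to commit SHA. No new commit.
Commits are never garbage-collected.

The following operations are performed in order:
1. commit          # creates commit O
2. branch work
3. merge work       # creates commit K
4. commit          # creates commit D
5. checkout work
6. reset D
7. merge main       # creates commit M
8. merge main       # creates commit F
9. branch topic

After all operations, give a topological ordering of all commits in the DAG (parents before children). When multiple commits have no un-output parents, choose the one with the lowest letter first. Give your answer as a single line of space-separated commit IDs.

Answer: A O K D M F

Derivation:
After op 1 (commit): HEAD=main@O [main=O]
After op 2 (branch): HEAD=main@O [main=O work=O]
After op 3 (merge): HEAD=main@K [main=K work=O]
After op 4 (commit): HEAD=main@D [main=D work=O]
After op 5 (checkout): HEAD=work@O [main=D work=O]
After op 6 (reset): HEAD=work@D [main=D work=D]
After op 7 (merge): HEAD=work@M [main=D work=M]
After op 8 (merge): HEAD=work@F [main=D work=F]
After op 9 (branch): HEAD=work@F [main=D topic=F work=F]
commit A: parents=[]
commit D: parents=['K']
commit F: parents=['M', 'D']
commit K: parents=['O', 'O']
commit M: parents=['D', 'D']
commit O: parents=['A']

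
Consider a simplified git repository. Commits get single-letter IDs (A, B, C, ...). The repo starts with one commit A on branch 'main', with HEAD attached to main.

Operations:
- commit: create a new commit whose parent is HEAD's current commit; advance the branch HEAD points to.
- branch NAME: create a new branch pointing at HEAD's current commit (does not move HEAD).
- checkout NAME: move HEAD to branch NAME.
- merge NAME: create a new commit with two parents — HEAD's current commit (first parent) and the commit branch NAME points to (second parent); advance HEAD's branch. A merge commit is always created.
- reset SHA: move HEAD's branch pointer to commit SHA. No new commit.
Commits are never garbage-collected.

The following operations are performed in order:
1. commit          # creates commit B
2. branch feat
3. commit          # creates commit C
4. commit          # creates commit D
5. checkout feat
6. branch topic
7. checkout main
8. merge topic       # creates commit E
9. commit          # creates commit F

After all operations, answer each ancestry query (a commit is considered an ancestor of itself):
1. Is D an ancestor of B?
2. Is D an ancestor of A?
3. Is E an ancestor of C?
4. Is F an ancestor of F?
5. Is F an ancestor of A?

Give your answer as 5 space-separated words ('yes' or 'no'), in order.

Answer: no no no yes no

Derivation:
After op 1 (commit): HEAD=main@B [main=B]
After op 2 (branch): HEAD=main@B [feat=B main=B]
After op 3 (commit): HEAD=main@C [feat=B main=C]
After op 4 (commit): HEAD=main@D [feat=B main=D]
After op 5 (checkout): HEAD=feat@B [feat=B main=D]
After op 6 (branch): HEAD=feat@B [feat=B main=D topic=B]
After op 7 (checkout): HEAD=main@D [feat=B main=D topic=B]
After op 8 (merge): HEAD=main@E [feat=B main=E topic=B]
After op 9 (commit): HEAD=main@F [feat=B main=F topic=B]
ancestors(B) = {A,B}; D in? no
ancestors(A) = {A}; D in? no
ancestors(C) = {A,B,C}; E in? no
ancestors(F) = {A,B,C,D,E,F}; F in? yes
ancestors(A) = {A}; F in? no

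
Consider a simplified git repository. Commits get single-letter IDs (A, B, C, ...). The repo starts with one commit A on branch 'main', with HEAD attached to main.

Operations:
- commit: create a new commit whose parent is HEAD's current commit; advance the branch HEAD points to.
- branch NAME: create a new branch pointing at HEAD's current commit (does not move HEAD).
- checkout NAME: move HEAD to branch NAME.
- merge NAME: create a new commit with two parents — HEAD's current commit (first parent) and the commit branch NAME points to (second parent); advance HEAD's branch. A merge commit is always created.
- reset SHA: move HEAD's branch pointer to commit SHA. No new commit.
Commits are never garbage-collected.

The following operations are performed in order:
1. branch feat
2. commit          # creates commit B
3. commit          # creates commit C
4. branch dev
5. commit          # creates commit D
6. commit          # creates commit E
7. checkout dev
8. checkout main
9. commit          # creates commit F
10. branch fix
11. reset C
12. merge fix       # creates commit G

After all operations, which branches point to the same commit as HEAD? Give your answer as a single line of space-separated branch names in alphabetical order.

Answer: main

Derivation:
After op 1 (branch): HEAD=main@A [feat=A main=A]
After op 2 (commit): HEAD=main@B [feat=A main=B]
After op 3 (commit): HEAD=main@C [feat=A main=C]
After op 4 (branch): HEAD=main@C [dev=C feat=A main=C]
After op 5 (commit): HEAD=main@D [dev=C feat=A main=D]
After op 6 (commit): HEAD=main@E [dev=C feat=A main=E]
After op 7 (checkout): HEAD=dev@C [dev=C feat=A main=E]
After op 8 (checkout): HEAD=main@E [dev=C feat=A main=E]
After op 9 (commit): HEAD=main@F [dev=C feat=A main=F]
After op 10 (branch): HEAD=main@F [dev=C feat=A fix=F main=F]
After op 11 (reset): HEAD=main@C [dev=C feat=A fix=F main=C]
After op 12 (merge): HEAD=main@G [dev=C feat=A fix=F main=G]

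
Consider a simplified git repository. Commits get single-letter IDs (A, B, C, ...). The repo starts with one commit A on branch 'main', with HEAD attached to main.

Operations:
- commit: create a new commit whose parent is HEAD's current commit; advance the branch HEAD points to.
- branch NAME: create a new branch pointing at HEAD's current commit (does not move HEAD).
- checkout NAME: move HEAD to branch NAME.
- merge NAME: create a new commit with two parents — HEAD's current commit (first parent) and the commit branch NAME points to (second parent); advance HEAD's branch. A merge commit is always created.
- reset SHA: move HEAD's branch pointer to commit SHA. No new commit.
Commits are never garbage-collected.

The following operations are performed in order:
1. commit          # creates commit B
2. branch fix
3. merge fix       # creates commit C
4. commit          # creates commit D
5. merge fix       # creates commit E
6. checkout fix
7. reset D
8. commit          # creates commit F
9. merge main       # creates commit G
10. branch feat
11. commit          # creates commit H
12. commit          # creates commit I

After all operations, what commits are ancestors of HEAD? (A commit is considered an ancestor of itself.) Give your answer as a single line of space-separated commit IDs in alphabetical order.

After op 1 (commit): HEAD=main@B [main=B]
After op 2 (branch): HEAD=main@B [fix=B main=B]
After op 3 (merge): HEAD=main@C [fix=B main=C]
After op 4 (commit): HEAD=main@D [fix=B main=D]
After op 5 (merge): HEAD=main@E [fix=B main=E]
After op 6 (checkout): HEAD=fix@B [fix=B main=E]
After op 7 (reset): HEAD=fix@D [fix=D main=E]
After op 8 (commit): HEAD=fix@F [fix=F main=E]
After op 9 (merge): HEAD=fix@G [fix=G main=E]
After op 10 (branch): HEAD=fix@G [feat=G fix=G main=E]
After op 11 (commit): HEAD=fix@H [feat=G fix=H main=E]
After op 12 (commit): HEAD=fix@I [feat=G fix=I main=E]

Answer: A B C D E F G H I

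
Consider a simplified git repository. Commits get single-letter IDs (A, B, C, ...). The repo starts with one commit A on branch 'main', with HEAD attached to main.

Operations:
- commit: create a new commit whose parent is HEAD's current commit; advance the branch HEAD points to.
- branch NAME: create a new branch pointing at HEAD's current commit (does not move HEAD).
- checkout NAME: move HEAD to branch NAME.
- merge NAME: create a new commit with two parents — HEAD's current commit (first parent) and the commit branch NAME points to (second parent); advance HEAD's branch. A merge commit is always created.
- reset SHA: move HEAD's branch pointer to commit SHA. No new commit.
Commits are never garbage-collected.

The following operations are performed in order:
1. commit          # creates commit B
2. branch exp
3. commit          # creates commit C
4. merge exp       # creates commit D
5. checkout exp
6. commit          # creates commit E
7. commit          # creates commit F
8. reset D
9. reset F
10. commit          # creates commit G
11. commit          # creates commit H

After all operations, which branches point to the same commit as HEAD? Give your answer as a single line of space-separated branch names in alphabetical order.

After op 1 (commit): HEAD=main@B [main=B]
After op 2 (branch): HEAD=main@B [exp=B main=B]
After op 3 (commit): HEAD=main@C [exp=B main=C]
After op 4 (merge): HEAD=main@D [exp=B main=D]
After op 5 (checkout): HEAD=exp@B [exp=B main=D]
After op 6 (commit): HEAD=exp@E [exp=E main=D]
After op 7 (commit): HEAD=exp@F [exp=F main=D]
After op 8 (reset): HEAD=exp@D [exp=D main=D]
After op 9 (reset): HEAD=exp@F [exp=F main=D]
After op 10 (commit): HEAD=exp@G [exp=G main=D]
After op 11 (commit): HEAD=exp@H [exp=H main=D]

Answer: exp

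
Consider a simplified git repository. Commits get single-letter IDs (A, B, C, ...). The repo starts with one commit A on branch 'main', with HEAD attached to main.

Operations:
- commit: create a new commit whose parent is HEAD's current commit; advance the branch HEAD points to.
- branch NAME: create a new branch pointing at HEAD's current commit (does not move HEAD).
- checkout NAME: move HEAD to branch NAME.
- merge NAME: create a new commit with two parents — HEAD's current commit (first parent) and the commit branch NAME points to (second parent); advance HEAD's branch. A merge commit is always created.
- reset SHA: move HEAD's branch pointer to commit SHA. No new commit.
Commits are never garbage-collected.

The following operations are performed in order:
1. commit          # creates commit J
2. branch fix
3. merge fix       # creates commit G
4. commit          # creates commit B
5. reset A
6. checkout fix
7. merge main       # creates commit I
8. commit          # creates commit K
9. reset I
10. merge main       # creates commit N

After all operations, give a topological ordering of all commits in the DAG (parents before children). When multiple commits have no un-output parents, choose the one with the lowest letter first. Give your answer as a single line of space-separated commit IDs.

After op 1 (commit): HEAD=main@J [main=J]
After op 2 (branch): HEAD=main@J [fix=J main=J]
After op 3 (merge): HEAD=main@G [fix=J main=G]
After op 4 (commit): HEAD=main@B [fix=J main=B]
After op 5 (reset): HEAD=main@A [fix=J main=A]
After op 6 (checkout): HEAD=fix@J [fix=J main=A]
After op 7 (merge): HEAD=fix@I [fix=I main=A]
After op 8 (commit): HEAD=fix@K [fix=K main=A]
After op 9 (reset): HEAD=fix@I [fix=I main=A]
After op 10 (merge): HEAD=fix@N [fix=N main=A]
commit A: parents=[]
commit B: parents=['G']
commit G: parents=['J', 'J']
commit I: parents=['J', 'A']
commit J: parents=['A']
commit K: parents=['I']
commit N: parents=['I', 'A']

Answer: A J G B I K N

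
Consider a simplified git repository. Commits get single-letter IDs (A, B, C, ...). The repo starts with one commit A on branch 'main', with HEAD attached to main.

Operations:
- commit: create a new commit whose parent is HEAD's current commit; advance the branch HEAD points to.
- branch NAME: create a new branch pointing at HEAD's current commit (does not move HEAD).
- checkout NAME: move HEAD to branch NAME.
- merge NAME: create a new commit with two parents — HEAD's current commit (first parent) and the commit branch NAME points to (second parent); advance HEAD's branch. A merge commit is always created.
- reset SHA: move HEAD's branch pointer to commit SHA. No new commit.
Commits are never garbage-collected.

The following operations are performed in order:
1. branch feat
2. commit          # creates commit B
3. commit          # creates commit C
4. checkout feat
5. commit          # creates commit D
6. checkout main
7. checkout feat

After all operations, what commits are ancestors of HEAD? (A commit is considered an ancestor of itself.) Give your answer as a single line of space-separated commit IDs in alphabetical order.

After op 1 (branch): HEAD=main@A [feat=A main=A]
After op 2 (commit): HEAD=main@B [feat=A main=B]
After op 3 (commit): HEAD=main@C [feat=A main=C]
After op 4 (checkout): HEAD=feat@A [feat=A main=C]
After op 5 (commit): HEAD=feat@D [feat=D main=C]
After op 6 (checkout): HEAD=main@C [feat=D main=C]
After op 7 (checkout): HEAD=feat@D [feat=D main=C]

Answer: A D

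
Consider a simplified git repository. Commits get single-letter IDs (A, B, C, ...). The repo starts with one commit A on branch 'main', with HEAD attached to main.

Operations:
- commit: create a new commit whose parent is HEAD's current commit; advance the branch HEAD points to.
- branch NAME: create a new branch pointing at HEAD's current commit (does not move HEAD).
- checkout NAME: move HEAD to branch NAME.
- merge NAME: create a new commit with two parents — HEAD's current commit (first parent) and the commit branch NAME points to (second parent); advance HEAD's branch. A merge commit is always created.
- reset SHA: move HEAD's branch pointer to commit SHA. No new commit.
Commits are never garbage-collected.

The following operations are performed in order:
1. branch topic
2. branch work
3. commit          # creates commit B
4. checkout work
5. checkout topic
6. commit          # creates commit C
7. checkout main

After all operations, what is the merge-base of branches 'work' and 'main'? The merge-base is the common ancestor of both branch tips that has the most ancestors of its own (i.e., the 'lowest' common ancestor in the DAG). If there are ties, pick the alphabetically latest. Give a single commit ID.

After op 1 (branch): HEAD=main@A [main=A topic=A]
After op 2 (branch): HEAD=main@A [main=A topic=A work=A]
After op 3 (commit): HEAD=main@B [main=B topic=A work=A]
After op 4 (checkout): HEAD=work@A [main=B topic=A work=A]
After op 5 (checkout): HEAD=topic@A [main=B topic=A work=A]
After op 6 (commit): HEAD=topic@C [main=B topic=C work=A]
After op 7 (checkout): HEAD=main@B [main=B topic=C work=A]
ancestors(work=A): ['A']
ancestors(main=B): ['A', 'B']
common: ['A']

Answer: A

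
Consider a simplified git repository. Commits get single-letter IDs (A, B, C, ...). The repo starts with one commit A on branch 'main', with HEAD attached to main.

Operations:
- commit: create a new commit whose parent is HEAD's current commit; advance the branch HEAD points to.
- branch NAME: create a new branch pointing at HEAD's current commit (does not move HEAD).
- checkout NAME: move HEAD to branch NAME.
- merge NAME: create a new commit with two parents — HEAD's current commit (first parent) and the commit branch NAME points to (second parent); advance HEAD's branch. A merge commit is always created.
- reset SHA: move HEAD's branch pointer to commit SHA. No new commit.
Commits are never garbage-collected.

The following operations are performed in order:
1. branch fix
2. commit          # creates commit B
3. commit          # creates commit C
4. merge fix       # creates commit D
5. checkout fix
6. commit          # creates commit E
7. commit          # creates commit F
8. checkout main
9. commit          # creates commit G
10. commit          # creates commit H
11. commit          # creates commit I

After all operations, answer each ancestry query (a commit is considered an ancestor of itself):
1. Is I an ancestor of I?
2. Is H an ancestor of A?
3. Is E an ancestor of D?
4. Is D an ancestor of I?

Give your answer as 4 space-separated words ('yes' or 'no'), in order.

After op 1 (branch): HEAD=main@A [fix=A main=A]
After op 2 (commit): HEAD=main@B [fix=A main=B]
After op 3 (commit): HEAD=main@C [fix=A main=C]
After op 4 (merge): HEAD=main@D [fix=A main=D]
After op 5 (checkout): HEAD=fix@A [fix=A main=D]
After op 6 (commit): HEAD=fix@E [fix=E main=D]
After op 7 (commit): HEAD=fix@F [fix=F main=D]
After op 8 (checkout): HEAD=main@D [fix=F main=D]
After op 9 (commit): HEAD=main@G [fix=F main=G]
After op 10 (commit): HEAD=main@H [fix=F main=H]
After op 11 (commit): HEAD=main@I [fix=F main=I]
ancestors(I) = {A,B,C,D,G,H,I}; I in? yes
ancestors(A) = {A}; H in? no
ancestors(D) = {A,B,C,D}; E in? no
ancestors(I) = {A,B,C,D,G,H,I}; D in? yes

Answer: yes no no yes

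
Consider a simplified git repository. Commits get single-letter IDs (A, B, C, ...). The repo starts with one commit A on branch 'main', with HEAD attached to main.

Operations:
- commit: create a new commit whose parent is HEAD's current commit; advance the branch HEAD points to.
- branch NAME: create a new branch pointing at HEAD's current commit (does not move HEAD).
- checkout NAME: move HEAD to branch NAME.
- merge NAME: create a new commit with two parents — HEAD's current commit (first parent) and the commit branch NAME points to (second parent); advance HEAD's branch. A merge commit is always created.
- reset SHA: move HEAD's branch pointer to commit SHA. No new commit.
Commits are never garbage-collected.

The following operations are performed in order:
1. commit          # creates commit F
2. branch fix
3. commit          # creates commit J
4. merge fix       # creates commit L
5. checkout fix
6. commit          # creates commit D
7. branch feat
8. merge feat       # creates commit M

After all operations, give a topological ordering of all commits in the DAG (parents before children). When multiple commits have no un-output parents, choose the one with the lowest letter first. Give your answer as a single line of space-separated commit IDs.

Answer: A F D J L M

Derivation:
After op 1 (commit): HEAD=main@F [main=F]
After op 2 (branch): HEAD=main@F [fix=F main=F]
After op 3 (commit): HEAD=main@J [fix=F main=J]
After op 4 (merge): HEAD=main@L [fix=F main=L]
After op 5 (checkout): HEAD=fix@F [fix=F main=L]
After op 6 (commit): HEAD=fix@D [fix=D main=L]
After op 7 (branch): HEAD=fix@D [feat=D fix=D main=L]
After op 8 (merge): HEAD=fix@M [feat=D fix=M main=L]
commit A: parents=[]
commit D: parents=['F']
commit F: parents=['A']
commit J: parents=['F']
commit L: parents=['J', 'F']
commit M: parents=['D', 'D']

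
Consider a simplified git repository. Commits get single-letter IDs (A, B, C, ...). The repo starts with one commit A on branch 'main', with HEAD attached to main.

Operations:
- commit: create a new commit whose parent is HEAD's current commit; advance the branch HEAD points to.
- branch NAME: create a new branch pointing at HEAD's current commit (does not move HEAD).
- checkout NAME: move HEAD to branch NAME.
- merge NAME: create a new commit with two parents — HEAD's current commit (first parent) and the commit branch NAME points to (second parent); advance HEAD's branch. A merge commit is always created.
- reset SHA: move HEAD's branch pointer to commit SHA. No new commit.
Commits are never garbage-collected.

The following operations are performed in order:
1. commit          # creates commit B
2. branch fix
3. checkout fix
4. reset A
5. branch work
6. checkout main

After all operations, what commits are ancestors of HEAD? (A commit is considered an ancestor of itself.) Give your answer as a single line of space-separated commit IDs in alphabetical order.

Answer: A B

Derivation:
After op 1 (commit): HEAD=main@B [main=B]
After op 2 (branch): HEAD=main@B [fix=B main=B]
After op 3 (checkout): HEAD=fix@B [fix=B main=B]
After op 4 (reset): HEAD=fix@A [fix=A main=B]
After op 5 (branch): HEAD=fix@A [fix=A main=B work=A]
After op 6 (checkout): HEAD=main@B [fix=A main=B work=A]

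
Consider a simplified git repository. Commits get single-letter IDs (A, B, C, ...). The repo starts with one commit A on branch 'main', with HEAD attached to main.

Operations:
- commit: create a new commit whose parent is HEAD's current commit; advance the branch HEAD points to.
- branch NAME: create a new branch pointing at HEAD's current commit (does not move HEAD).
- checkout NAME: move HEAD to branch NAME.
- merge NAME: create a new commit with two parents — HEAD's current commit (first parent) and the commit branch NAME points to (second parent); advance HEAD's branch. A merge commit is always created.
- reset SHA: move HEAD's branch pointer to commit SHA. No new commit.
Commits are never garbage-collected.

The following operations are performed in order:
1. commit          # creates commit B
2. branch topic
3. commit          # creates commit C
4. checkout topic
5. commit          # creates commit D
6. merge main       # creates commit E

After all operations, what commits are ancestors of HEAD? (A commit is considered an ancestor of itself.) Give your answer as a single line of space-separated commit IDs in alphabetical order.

After op 1 (commit): HEAD=main@B [main=B]
After op 2 (branch): HEAD=main@B [main=B topic=B]
After op 3 (commit): HEAD=main@C [main=C topic=B]
After op 4 (checkout): HEAD=topic@B [main=C topic=B]
After op 5 (commit): HEAD=topic@D [main=C topic=D]
After op 6 (merge): HEAD=topic@E [main=C topic=E]

Answer: A B C D E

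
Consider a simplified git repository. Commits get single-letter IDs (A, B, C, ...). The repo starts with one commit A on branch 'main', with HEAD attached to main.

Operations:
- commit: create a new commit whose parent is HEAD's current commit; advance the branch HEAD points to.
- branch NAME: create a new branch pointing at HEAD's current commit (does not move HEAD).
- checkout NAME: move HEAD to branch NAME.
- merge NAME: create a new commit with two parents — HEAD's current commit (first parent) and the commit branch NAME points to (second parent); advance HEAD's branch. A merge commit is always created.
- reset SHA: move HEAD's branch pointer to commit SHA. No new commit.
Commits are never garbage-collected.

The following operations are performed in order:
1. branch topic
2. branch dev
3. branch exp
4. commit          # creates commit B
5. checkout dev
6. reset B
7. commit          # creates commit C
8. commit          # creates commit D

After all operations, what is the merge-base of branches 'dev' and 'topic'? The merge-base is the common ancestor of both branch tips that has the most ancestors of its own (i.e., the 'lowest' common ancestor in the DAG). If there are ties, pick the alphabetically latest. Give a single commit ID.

After op 1 (branch): HEAD=main@A [main=A topic=A]
After op 2 (branch): HEAD=main@A [dev=A main=A topic=A]
After op 3 (branch): HEAD=main@A [dev=A exp=A main=A topic=A]
After op 4 (commit): HEAD=main@B [dev=A exp=A main=B topic=A]
After op 5 (checkout): HEAD=dev@A [dev=A exp=A main=B topic=A]
After op 6 (reset): HEAD=dev@B [dev=B exp=A main=B topic=A]
After op 7 (commit): HEAD=dev@C [dev=C exp=A main=B topic=A]
After op 8 (commit): HEAD=dev@D [dev=D exp=A main=B topic=A]
ancestors(dev=D): ['A', 'B', 'C', 'D']
ancestors(topic=A): ['A']
common: ['A']

Answer: A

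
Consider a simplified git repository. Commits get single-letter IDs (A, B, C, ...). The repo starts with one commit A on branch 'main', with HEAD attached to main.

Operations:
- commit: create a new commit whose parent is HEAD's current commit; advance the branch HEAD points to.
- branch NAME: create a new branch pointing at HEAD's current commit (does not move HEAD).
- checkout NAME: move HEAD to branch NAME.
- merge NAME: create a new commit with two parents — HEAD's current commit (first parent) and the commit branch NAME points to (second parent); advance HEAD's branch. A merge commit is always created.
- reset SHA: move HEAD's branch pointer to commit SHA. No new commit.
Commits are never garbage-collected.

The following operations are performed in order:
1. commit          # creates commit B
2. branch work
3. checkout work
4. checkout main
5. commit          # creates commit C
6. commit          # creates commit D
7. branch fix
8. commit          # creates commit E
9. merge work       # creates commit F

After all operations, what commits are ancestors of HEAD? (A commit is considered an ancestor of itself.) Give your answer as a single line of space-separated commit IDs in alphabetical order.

After op 1 (commit): HEAD=main@B [main=B]
After op 2 (branch): HEAD=main@B [main=B work=B]
After op 3 (checkout): HEAD=work@B [main=B work=B]
After op 4 (checkout): HEAD=main@B [main=B work=B]
After op 5 (commit): HEAD=main@C [main=C work=B]
After op 6 (commit): HEAD=main@D [main=D work=B]
After op 7 (branch): HEAD=main@D [fix=D main=D work=B]
After op 8 (commit): HEAD=main@E [fix=D main=E work=B]
After op 9 (merge): HEAD=main@F [fix=D main=F work=B]

Answer: A B C D E F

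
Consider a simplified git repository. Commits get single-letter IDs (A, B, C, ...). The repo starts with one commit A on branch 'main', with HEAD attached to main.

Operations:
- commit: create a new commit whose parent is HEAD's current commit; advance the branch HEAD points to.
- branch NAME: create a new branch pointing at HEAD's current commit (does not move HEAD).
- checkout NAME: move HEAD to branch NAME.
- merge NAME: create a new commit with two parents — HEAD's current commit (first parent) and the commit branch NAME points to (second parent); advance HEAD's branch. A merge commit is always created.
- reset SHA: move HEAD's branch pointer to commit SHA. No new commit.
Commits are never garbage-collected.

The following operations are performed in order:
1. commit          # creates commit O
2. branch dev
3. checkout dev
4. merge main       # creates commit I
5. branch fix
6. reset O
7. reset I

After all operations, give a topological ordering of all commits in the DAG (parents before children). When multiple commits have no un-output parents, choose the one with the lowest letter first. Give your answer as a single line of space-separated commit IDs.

After op 1 (commit): HEAD=main@O [main=O]
After op 2 (branch): HEAD=main@O [dev=O main=O]
After op 3 (checkout): HEAD=dev@O [dev=O main=O]
After op 4 (merge): HEAD=dev@I [dev=I main=O]
After op 5 (branch): HEAD=dev@I [dev=I fix=I main=O]
After op 6 (reset): HEAD=dev@O [dev=O fix=I main=O]
After op 7 (reset): HEAD=dev@I [dev=I fix=I main=O]
commit A: parents=[]
commit I: parents=['O', 'O']
commit O: parents=['A']

Answer: A O I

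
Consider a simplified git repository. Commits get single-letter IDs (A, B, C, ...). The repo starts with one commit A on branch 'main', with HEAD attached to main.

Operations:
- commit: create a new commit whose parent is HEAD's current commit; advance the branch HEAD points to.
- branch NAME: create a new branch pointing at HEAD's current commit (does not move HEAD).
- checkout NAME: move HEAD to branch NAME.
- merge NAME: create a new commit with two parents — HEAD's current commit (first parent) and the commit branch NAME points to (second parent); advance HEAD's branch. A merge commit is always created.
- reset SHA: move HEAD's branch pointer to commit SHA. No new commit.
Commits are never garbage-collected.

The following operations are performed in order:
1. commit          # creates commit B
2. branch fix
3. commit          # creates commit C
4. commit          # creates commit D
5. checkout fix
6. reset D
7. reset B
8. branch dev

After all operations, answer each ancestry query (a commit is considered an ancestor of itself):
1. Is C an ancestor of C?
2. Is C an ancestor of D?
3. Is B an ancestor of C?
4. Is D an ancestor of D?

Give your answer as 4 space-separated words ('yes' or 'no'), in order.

Answer: yes yes yes yes

Derivation:
After op 1 (commit): HEAD=main@B [main=B]
After op 2 (branch): HEAD=main@B [fix=B main=B]
After op 3 (commit): HEAD=main@C [fix=B main=C]
After op 4 (commit): HEAD=main@D [fix=B main=D]
After op 5 (checkout): HEAD=fix@B [fix=B main=D]
After op 6 (reset): HEAD=fix@D [fix=D main=D]
After op 7 (reset): HEAD=fix@B [fix=B main=D]
After op 8 (branch): HEAD=fix@B [dev=B fix=B main=D]
ancestors(C) = {A,B,C}; C in? yes
ancestors(D) = {A,B,C,D}; C in? yes
ancestors(C) = {A,B,C}; B in? yes
ancestors(D) = {A,B,C,D}; D in? yes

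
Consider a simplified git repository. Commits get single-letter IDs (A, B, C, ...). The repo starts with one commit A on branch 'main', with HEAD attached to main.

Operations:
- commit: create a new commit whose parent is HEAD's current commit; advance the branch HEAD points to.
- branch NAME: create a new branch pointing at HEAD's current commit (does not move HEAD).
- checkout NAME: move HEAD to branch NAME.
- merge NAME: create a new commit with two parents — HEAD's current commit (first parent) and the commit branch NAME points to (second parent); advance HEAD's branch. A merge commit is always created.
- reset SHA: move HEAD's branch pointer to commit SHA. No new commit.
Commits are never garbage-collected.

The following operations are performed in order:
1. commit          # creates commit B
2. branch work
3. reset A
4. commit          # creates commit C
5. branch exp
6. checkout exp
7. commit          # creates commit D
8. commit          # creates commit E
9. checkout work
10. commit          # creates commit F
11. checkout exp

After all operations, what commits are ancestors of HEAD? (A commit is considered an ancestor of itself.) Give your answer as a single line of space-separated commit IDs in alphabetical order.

After op 1 (commit): HEAD=main@B [main=B]
After op 2 (branch): HEAD=main@B [main=B work=B]
After op 3 (reset): HEAD=main@A [main=A work=B]
After op 4 (commit): HEAD=main@C [main=C work=B]
After op 5 (branch): HEAD=main@C [exp=C main=C work=B]
After op 6 (checkout): HEAD=exp@C [exp=C main=C work=B]
After op 7 (commit): HEAD=exp@D [exp=D main=C work=B]
After op 8 (commit): HEAD=exp@E [exp=E main=C work=B]
After op 9 (checkout): HEAD=work@B [exp=E main=C work=B]
After op 10 (commit): HEAD=work@F [exp=E main=C work=F]
After op 11 (checkout): HEAD=exp@E [exp=E main=C work=F]

Answer: A C D E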